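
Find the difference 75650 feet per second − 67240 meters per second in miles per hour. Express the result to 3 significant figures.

75650 ft/s = 51579.5 mph and 67240 m/s = 150412 mph.
51579.5 − 150412 ≈ -98800 mph.

-98800 mph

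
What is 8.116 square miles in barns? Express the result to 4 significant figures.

1 square mile = 2.58999 × 10^34 barns.
So 8.116 × 2.58999 × 10^34 ≈ 2.102 × 10^35 barn.

2.102 × 10^35 barn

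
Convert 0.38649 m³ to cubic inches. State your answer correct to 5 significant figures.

23585 in³

1 cubic meter = 61023.7 in³.
Then 0.38649 × 61023.7 ≈ 23585 in³.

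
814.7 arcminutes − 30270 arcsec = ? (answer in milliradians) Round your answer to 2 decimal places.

90.23 milliradians

814.7 arcmin = 236.987 mrad and 30270 arcsec = 146.753 mrad.
236.987 − 146.753 ≈ 90.23 mrad.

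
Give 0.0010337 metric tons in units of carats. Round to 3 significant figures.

1 metric ton = 5.00000 × 10^6 carats.
So 0.0010337 × 5.00000 × 10^6 ≈ 5170 ct.

5170 ct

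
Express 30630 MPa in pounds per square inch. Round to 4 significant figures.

4.443 × 10^6 psi

1 MPa = 145.038 pounds per square inch.
30630 × 145.038 ≈ 4.443 × 10^6 psi.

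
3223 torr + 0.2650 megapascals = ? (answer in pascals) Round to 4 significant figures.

694700 Pa

3223 torr = 429698 Pa and 0.2650 MPa = 265000 Pa.
429698 + 265000 ≈ 694700 Pa.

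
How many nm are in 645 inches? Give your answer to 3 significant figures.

1.64e+10 nm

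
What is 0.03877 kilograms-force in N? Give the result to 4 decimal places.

0.3802 N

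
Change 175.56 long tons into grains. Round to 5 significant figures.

1 long ton = 1.56800e+7 gr.
So 175.56 × 1.56800e+7 ≈ 2.7528e+9 gr.

2.7528e+9 gr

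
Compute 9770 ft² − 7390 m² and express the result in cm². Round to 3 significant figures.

9770 ft² = 9.07663e+6 cm² and 7390 m² = 7.39000e+7 cm².
9.07663e+6 − 7.39000e+7 ≈ -6.48e+7 cm².

-6.48e+7 square centimeters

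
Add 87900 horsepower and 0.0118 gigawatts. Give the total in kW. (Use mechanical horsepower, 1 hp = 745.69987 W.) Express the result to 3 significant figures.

77300 kilowatts

87900 hp = 65547.0 kW and 0.0118 GW = 11800.0 kW.
65547.0 + 11800.0 ≈ 77300 kW.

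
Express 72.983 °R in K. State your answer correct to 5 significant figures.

°R = K × 9/5.
Applying the formula gives 40.546 K.

40.546 K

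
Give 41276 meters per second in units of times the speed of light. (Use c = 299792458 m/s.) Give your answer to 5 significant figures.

0.00013768 c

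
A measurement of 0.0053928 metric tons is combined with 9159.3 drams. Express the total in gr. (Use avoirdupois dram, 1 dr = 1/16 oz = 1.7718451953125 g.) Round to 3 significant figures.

334000 gr

0.0053928 t = 83223.6 gr and 9159.3 dr = 250450 gr.
83223.6 + 250450 ≈ 334000 gr.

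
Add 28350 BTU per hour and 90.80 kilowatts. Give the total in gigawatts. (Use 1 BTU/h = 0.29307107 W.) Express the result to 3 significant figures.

9.91e-5 gigawatts

28350 BTU/h = 8.30856e-6 GW and 90.80 kW = 9.08000e-5 GW.
8.30856e-6 + 9.08000e-5 ≈ 9.91e-5 GW.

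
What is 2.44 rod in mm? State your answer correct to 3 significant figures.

12300 mm

1 rod = 5029.20 millimeters.
So 2.44 × 5029.20 ≈ 12300 mm.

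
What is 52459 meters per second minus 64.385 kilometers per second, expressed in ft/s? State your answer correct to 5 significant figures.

-39127 feet per second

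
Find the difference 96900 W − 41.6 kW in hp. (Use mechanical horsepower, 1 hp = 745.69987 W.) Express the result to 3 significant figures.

74.2 hp

96900 W = 129.945 hp and 41.6 kW = 55.7865 hp.
129.945 − 55.7865 ≈ 74.2 hp.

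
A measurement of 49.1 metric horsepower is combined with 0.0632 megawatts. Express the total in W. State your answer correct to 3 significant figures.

49.1 PS = 36113.0 W and 0.0632 MW = 63200.0 W.
36113.0 + 63200.0 ≈ 99300 W.

99300 W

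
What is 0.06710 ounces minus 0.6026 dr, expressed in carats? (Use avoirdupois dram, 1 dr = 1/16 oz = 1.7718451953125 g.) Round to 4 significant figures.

0.06710 oz = 9.51127 ct and 0.6026 dr = 5.33857 ct.
9.51127 − 5.33857 ≈ 4.173 ct.

4.173 ct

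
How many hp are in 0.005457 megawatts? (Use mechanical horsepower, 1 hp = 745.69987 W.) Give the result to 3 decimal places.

7.318 hp

1 MW = 1341.02 horsepower.
Then 0.005457 × 1341.02 ≈ 7.318 hp.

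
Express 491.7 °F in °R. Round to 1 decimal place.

951.4 degrees Rankine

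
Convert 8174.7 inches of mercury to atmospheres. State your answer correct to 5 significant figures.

273.21 atm

1 inHg = 0.0334211 atm.
8174.7 × 0.0334211 ≈ 273.21 atm.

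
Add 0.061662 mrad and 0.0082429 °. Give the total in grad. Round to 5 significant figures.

0.061662 mrad = 0.00392552 grad and 0.0082429 ° = 0.00915878 grad.
0.00392552 + 0.00915878 ≈ 0.013084 grad.

0.013084 grad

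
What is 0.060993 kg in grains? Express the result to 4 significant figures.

941.3 gr

1 kilogram = 15432.4 gr.
Then 0.060993 × 15432.4 ≈ 941.3 gr.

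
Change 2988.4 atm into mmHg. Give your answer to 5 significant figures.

2.2712 × 10^6 mmHg

1 atm = 760.000 mmHg.
Thus 2988.4 × 760.000 ≈ 2.2712 × 10^6 mmHg.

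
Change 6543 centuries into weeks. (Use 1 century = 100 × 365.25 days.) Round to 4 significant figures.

3.414e+7 weeks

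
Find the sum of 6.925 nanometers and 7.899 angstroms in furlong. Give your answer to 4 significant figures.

6.925 nm = 3.44240 × 10^-11 furlong and 7.899 Å = 3.92657 × 10^-12 furlong.
3.44240 × 10^-11 + 3.92657 × 10^-12 ≈ 3.835 × 10^-11 furlong.

3.835 × 10^-11 furlongs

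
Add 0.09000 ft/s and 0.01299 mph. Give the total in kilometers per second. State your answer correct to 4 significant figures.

3.324 × 10^-5 kilometers per second

0.09000 ft/s = 2.74320 × 10^-5 km/s and 0.01299 mph = 5.80705 × 10^-6 km/s.
2.74320 × 10^-5 + 5.80705 × 10^-6 ≈ 3.324 × 10^-5 km/s.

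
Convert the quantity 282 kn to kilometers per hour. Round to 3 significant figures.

522 km/h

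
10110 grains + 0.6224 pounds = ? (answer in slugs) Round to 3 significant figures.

10110 gr = 0.0448898 slug and 0.6224 lb = 0.0193448 slug.
0.0448898 + 0.0193448 ≈ 0.0642 slug.

0.0642 slug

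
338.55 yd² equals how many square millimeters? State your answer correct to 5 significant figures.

1 square yard = 836127 mm².
338.55 × 836127 ≈ 2.8307 × 10^8 mm².

2.8307 × 10^8 square millimeters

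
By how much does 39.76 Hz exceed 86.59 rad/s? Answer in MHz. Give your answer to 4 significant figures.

2.598e-5 MHz

39.76 Hz = 3.97600e-5 MHz and 86.59 rad/s = 1.37812e-5 MHz.
3.97600e-5 − 1.37812e-5 ≈ 2.598e-5 MHz.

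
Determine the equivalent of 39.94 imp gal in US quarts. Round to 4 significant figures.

191.9 US quarts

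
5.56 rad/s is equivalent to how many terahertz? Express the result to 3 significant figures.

8.85 × 10^-13 terahertz

1 radian per second = 1.59155 × 10^-13 THz.
Thus 5.56 × 1.59155 × 10^-13 ≈ 8.85 × 10^-13 THz.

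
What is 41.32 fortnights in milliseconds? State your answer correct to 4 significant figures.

4.998e+10 milliseconds

1 fortnight = 1.20960e+9 ms.
Then 41.32 × 1.20960e+9 ≈ 4.998e+10 ms.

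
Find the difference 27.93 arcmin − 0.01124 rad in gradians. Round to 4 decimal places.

27.93 arcmin = 0.517222 grad and 0.01124 rad = 0.715561 grad.
0.517222 − 0.715561 ≈ -0.1983 grad.

-0.1983 gradians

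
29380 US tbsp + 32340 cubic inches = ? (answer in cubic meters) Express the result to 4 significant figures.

29380 US tbsp = 0.434435 m³ and 32340 in³ = 0.529958 m³.
0.434435 + 0.529958 ≈ 0.9644 m³.

0.9644 cubic meters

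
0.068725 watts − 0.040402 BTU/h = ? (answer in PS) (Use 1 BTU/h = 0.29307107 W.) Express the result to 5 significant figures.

7.7341e-5 metric horsepower

0.068725 W = 9.34400e-5 PS and 0.040402 BTU/h = 1.60988e-5 PS.
9.34400e-5 − 1.60988e-5 ≈ 7.7341e-5 PS.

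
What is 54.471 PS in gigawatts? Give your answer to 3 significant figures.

4.01 × 10^-5 GW

1 metric horsepower = 7.35499 × 10^-7 GW.
Thus 54.471 × 7.35499 × 10^-7 ≈ 4.01 × 10^-5 GW.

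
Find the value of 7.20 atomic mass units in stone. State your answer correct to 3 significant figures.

1.88e-27 stone

1 u = 2.61490e-28 st.
Then 7.20 × 2.61490e-28 ≈ 1.88e-27 st.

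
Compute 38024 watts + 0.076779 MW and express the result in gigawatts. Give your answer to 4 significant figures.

0.0001148 gigawatts

38024 W = 3.80240 × 10^-5 GW and 0.076779 MW = 7.67790 × 10^-5 GW.
3.80240 × 10^-5 + 7.67790 × 10^-5 ≈ 0.0001148 GW.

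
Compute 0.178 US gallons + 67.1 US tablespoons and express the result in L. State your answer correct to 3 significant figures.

1.67 L

0.178 US gal = 0.673803 L and 67.1 US tbsp = 0.992192 L.
0.673803 + 0.992192 ≈ 1.67 L.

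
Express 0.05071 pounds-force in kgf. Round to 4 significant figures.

0.02300 kgf

1 pound-force = 0.453592 kilograms-force.
0.05071 × 0.453592 ≈ 0.02300 kgf.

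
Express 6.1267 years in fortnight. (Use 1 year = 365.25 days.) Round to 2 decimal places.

159.84 fortnight

1 year = 26.0893 fortnight.
Then 6.1267 × 26.0893 ≈ 159.84 fortnight.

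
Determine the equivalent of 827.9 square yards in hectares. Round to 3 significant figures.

1 yd² = 8.36127e-5 hectares.
Then 827.9 × 8.36127e-5 ≈ 0.0692 ha.

0.0692 ha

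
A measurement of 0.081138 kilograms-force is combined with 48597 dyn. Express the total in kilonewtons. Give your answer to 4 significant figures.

0.001282 kilonewtons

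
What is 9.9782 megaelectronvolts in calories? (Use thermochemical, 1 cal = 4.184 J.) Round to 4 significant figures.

1 MeV = 3.82929 × 10^-14 cal.
Then 9.9782 × 3.82929 × 10^-14 ≈ 3.821 × 10^-13 cal.

3.821 × 10^-13 calories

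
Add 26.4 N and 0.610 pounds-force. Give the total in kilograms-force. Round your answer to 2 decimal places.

2.97 kilograms-force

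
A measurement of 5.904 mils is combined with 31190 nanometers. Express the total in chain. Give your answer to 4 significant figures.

5.904 mil = 7.45455 × 10^-6 chain and 31190 nm = 1.55045 × 10^-6 chain.
7.45455 × 10^-6 + 1.55045 × 10^-6 ≈ 9.005 × 10^-6 chain.

9.005 × 10^-6 chain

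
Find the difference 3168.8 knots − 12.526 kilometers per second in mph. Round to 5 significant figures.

-24373 miles per hour

3168.8 kn = 3646.59 mph and 12.526 km/s = 28019.9 mph.
3646.59 − 28019.9 ≈ -24373 mph.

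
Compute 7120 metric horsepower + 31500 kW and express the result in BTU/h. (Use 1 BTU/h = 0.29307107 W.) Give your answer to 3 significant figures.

1.25e+8 BTU per hour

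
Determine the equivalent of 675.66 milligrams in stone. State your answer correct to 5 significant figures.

1 mg = 1.57473e-7 st.
So 675.66 × 1.57473e-7 ≈ 0.00010640 st.

0.00010640 st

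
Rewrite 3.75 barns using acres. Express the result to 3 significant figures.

9.27e-32 acre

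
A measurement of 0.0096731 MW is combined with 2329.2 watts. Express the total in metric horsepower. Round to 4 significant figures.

16.32 PS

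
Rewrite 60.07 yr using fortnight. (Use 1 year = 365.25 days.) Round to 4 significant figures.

1567 fortnight

1 year = 26.0893 fortnight.
Thus 60.07 × 26.0893 ≈ 1567 fortnight.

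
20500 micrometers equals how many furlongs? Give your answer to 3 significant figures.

0.000102 furlongs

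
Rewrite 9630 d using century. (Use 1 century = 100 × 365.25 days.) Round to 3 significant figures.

0.264 centuries

1 day = 2.73785 × 10^-5 century.
So 9630 × 2.73785 × 10^-5 ≈ 0.264 century.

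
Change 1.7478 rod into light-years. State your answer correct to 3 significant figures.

1 rod = 5.31587 × 10^-16 light-years.
1.7478 × 5.31587 × 10^-16 ≈ 9.29 × 10^-16 ly.

9.29 × 10^-16 light-years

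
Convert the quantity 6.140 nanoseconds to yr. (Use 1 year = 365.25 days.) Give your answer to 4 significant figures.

1 ns = 3.16881 × 10^-17 years.
Thus 6.140 × 3.16881 × 10^-17 ≈ 1.946 × 10^-16 yr.

1.946 × 10^-16 yr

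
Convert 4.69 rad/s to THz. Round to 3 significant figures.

1 radian per second = 1.59155e-13 THz.
Then 4.69 × 1.59155e-13 ≈ 7.46e-13 THz.

7.46e-13 THz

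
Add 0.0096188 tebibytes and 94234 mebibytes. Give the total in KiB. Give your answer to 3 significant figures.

1.07e+8 kibibytes

0.0096188 TiB = 1.03281e+7 KiB and 94234 MiB = 9.64956e+7 KiB.
1.03281e+7 + 9.64956e+7 ≈ 1.07e+8 KiB.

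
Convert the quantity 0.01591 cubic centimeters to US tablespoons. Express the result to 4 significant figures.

1 cm³ = 0.0676280 US tbsp.
Then 0.01591 × 0.0676280 ≈ 0.001076 US tbsp.

0.001076 US tbsp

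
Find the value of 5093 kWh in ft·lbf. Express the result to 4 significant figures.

1 kWh = 2.65522 × 10^6 ft·lbf.
So 5093 × 2.65522 × 10^6 ≈ 1.352 × 10^10 ft·lbf.

1.352 × 10^10 ft·lbf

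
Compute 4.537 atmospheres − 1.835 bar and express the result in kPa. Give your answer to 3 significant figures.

4.537 atm = 459.712 kPa and 1.835 bar = 183.500 kPa.
459.712 − 183.500 ≈ 276 kPa.

276 kilopascals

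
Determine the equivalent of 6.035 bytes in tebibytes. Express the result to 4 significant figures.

5.489e-12 tebibytes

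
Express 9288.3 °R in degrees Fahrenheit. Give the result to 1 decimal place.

8828.6 °F

°R = °F + 459.67.
Applying the formula gives 8828.6 °F.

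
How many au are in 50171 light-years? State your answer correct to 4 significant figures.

3.173 × 10^9 au

1 light-year = 63241.1 au.
Thus 50171 × 63241.1 ≈ 3.173 × 10^9 au.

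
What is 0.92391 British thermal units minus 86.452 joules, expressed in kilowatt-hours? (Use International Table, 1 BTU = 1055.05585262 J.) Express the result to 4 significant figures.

0.0002468 kWh

0.92391 BTU = 0.000270771 kWh and 86.452 J = 2.40144e-5 kWh.
0.000270771 − 2.40144e-5 ≈ 0.0002468 kWh.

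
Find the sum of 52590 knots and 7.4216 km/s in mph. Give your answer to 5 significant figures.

77121 mph

52590 kn = 60519.5 mph and 7.4216 km/s = 16601.6 mph.
60519.5 + 16601.6 ≈ 77121 mph.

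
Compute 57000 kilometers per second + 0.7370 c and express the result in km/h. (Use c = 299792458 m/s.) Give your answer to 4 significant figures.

1.001e+9 km/h

57000 km/s = 2.05200e+8 km/h and 0.7370 c = 7.95409e+8 km/h.
2.05200e+8 + 7.95409e+8 ≈ 1.001e+9 km/h.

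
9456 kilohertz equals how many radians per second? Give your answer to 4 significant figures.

1 kilohertz = 6283.19 rad/s.
9456 × 6283.19 ≈ 5.941e+7 rad/s.

5.941e+7 rad/s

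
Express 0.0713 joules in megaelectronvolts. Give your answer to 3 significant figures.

1 joule = 6.24151e+12 megaelectronvolts.
Thus 0.0713 × 6.24151e+12 ≈ 4.45e+11 MeV.

4.45e+11 megaelectronvolts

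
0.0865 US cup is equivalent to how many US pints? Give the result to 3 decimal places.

0.043 US pt

1 US cup = 0.500000 US pints.
0.0865 × 0.500000 ≈ 0.043 US pt.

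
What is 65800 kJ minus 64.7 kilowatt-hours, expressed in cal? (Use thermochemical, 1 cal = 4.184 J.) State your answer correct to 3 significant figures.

-3.99e+7 calories

65800 kJ = 1.57266e+7 cal and 64.7 kWh = 5.56692e+7 cal.
1.57266e+7 − 5.56692e+7 ≈ -3.99e+7 cal.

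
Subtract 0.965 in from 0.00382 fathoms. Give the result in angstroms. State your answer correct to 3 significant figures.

0.00382 fathom = 6.98602 × 10^7 Å and 0.965 in = 2.45110 × 10^8 Å.
6.98602 × 10^7 − 2.45110 × 10^8 ≈ -1.75 × 10^8 Å.

-1.75 × 10^8 angstroms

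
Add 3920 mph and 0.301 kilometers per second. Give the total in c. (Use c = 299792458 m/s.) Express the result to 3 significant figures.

6.85e-6 c

3920 mph = 5.84537e-6 c and 0.301 km/s = 1.00403e-6 c.
5.84537e-6 + 1.00403e-6 ≈ 6.85e-6 c.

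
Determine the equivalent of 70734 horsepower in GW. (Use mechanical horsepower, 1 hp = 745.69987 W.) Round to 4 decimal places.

1 hp = 7.45700 × 10^-7 GW.
Thus 70734 × 7.45700 × 10^-7 ≈ 0.0527 GW.

0.0527 gigawatts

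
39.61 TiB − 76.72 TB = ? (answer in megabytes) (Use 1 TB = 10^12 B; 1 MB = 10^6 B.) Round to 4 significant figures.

39.61 TiB = 4.35517e+7 MB and 76.72 TB = 7.67200e+7 MB.
4.35517e+7 − 7.67200e+7 ≈ -3.317e+7 MB.

-3.317e+7 MB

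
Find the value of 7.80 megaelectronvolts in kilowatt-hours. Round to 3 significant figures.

3.47e-19 kWh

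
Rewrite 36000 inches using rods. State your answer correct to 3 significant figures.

1 in = 0.00505051 rod.
So 36000 × 0.00505051 ≈ 182 rod.

182 rod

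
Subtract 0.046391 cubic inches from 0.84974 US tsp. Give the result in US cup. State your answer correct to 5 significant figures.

0.84974 US tsp = 0.0177029 US cup and 0.046391 in³ = 0.00321323 US cup.
0.0177029 − 0.00321323 ≈ 0.014490 US cup.

0.014490 US cups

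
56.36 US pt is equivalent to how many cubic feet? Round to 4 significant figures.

1 US pt = 0.0167101 ft³.
So 56.36 × 0.0167101 ≈ 0.9418 ft³.

0.9418 ft³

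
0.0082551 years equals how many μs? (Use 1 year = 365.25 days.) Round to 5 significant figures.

2.6051e+11 microseconds

1 year = 3.15576e+13 μs.
So 0.0082551 × 3.15576e+13 ≈ 2.6051e+11 μs.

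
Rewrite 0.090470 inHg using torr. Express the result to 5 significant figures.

2.2979 torr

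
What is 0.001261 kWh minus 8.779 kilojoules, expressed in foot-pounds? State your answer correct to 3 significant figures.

0.001261 kWh = 3348.24 ft·lbf and 8.779 kJ = 6475.06 ft·lbf.
3348.24 − 6475.06 ≈ -3130 ft·lbf.

-3130 ft·lbf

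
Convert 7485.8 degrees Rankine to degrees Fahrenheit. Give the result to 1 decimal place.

7026.1 degrees Fahrenheit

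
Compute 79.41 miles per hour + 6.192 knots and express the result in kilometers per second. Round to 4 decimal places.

0.0387 kilometers per second

79.41 mph = 0.0354994 km/s and 6.192 kn = 0.00318544 km/s.
0.0354994 + 0.00318544 ≈ 0.0387 km/s.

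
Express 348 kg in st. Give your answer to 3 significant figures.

1 kg = 0.157473 st.
Then 348 × 0.157473 ≈ 54.8 st.

54.8 stone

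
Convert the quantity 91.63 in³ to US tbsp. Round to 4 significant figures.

101.5 US tbsp

1 cubic inch = 1.10823 US tbsp.
Then 91.63 × 1.10823 ≈ 101.5 US tbsp.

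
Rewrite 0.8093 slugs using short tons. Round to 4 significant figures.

1 slug = 0.0160870 short tons.
Thus 0.8093 × 0.0160870 ≈ 0.01302 short ton.

0.01302 short ton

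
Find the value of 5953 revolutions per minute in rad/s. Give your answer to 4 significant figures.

1 revolution per minute = 0.104720 rad/s.
So 5953 × 0.104720 ≈ 623.4 rad/s.

623.4 radians per second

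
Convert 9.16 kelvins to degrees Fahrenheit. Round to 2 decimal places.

K = (°F + 459.67) × 5/9.
Applying the formula gives -443.18 °F.

-443.18 degrees Fahrenheit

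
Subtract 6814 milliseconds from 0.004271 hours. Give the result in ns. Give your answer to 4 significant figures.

0.004271 h = 1.53756e+10 ns and 6814 ms = 6.81400e+9 ns.
1.53756e+10 − 6.81400e+9 ≈ 8.562e+9 ns.

8.562e+9 ns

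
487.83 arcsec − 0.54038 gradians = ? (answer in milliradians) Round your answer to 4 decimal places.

487.83 arcsec = 2.36507 mrad and 0.54038 grad = 8.48827 mrad.
2.36507 − 8.48827 ≈ -6.1232 mrad.

-6.1232 mrad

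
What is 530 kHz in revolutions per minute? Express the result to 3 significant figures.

3.18 × 10^7 rpm

1 kHz = 60000.0 rpm.
530 × 60000.0 ≈ 3.18 × 10^7 rpm.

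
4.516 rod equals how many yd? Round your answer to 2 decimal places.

1 rod = 5.50000 yd.
Then 4.516 × 5.50000 ≈ 24.84 yd.

24.84 yd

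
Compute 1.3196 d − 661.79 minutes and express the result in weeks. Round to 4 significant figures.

0.1229 wk

1.3196 d = 0.188514 wk and 661.79 min = 0.0656538 wk.
0.188514 − 0.0656538 ≈ 0.1229 wk.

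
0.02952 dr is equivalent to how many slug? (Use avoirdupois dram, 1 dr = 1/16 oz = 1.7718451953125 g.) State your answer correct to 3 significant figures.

3.58e-6 slug

1 dram = 0.000121410 slugs.
Then 0.02952 × 0.000121410 ≈ 3.58e-6 slug.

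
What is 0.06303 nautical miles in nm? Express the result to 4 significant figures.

1.167e+11 nm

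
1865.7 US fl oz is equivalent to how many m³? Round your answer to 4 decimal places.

0.0552 cubic meters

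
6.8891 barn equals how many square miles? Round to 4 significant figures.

2.660 × 10^-34 square miles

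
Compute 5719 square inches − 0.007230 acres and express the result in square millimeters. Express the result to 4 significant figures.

-2.557e+7 mm²

5719 in² = 3.68967e+6 mm² and 0.007230 acre = 2.92588e+7 mm².
3.68967e+6 − 2.92588e+7 ≈ -2.557e+7 mm².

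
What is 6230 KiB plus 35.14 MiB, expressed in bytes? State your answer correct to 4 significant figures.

6230 KiB = 6.37952 × 10^6 B and 35.14 MiB = 3.68470 × 10^7 B.
6.37952 × 10^6 + 3.68470 × 10^7 ≈ 4.323 × 10^7 B.

4.323 × 10^7 B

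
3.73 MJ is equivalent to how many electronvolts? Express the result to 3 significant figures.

1 MJ = 6.24151 × 10^24 eV.
3.73 × 6.24151 × 10^24 ≈ 2.33 × 10^25 eV.

2.33 × 10^25 electronvolts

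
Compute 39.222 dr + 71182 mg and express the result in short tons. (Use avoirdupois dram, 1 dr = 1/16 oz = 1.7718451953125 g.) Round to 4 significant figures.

0.0001551 short tons

39.222 dr = 7.66055 × 10^-5 short ton and 71182 mg = 7.84647 × 10^-5 short ton.
7.66055 × 10^-5 + 7.84647 × 10^-5 ≈ 0.0001551 short ton.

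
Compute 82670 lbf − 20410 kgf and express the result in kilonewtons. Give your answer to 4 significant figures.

167.6 kilonewtons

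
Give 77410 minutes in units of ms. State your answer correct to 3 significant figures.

4.64e+9 milliseconds

1 min = 60000.0 ms.
Thus 77410 × 60000.0 ≈ 4.64e+9 ms.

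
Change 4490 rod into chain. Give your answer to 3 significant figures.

1 rod = 0.250000 chains.
Then 4490 × 0.250000 ≈ 1120 chain.

1120 chain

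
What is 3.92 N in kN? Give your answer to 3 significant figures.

1 newton = 0.00100000 kN.
So 3.92 × 0.00100000 ≈ 0.00392 kN.

0.00392 kN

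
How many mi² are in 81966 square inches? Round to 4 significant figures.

2.042 × 10^-5 square miles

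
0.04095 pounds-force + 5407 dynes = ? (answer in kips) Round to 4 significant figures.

5.311 × 10^-5 kips

0.04095 lbf = 4.09500 × 10^-5 kip and 5407 dyn = 1.21554 × 10^-5 kip.
4.09500 × 10^-5 + 1.21554 × 10^-5 ≈ 5.311 × 10^-5 kip.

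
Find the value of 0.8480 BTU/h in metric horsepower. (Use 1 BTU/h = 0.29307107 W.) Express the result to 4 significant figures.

1 BTU per hour = 0.000398466 PS.
Thus 0.8480 × 0.000398466 ≈ 0.0003379 PS.

0.0003379 metric horsepower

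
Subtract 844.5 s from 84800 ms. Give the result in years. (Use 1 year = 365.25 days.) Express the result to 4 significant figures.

-2.407e-5 yr

84800 ms = 2.68715e-6 yr and 844.5 s = 2.67606e-5 yr.
2.68715e-6 − 2.67606e-5 ≈ -2.407e-5 yr.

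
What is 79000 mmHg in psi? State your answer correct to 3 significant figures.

1 millimeter of mercury = 0.0193368 psi.
79000 × 0.0193368 ≈ 1530 psi.

1530 psi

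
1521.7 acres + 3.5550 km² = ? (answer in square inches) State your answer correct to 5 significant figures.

1521.7 acre = 9.54508 × 10^9 in² and 3.5550 km² = 5.51026 × 10^9 in².
9.54508 × 10^9 + 5.51026 × 10^9 ≈ 1.5055 × 10^10 in².

1.5055 × 10^10 in²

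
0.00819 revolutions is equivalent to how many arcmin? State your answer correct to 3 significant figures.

1 rev = 21600.0 arcminutes.
So 0.00819 × 21600.0 ≈ 177 arcmin.

177 arcminutes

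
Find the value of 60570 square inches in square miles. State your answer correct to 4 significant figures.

1.509e-5 square miles

1 in² = 2.49098e-10 square miles.
60570 × 2.49098e-10 ≈ 1.509e-5 mi².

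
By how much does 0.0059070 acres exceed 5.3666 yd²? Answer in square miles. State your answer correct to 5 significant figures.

0.0059070 acre = 9.22969e-6 mi² and 5.3666 yd² = 1.73250e-6 mi².
9.22969e-6 − 1.73250e-6 ≈ 7.4972e-6 mi².

7.4972e-6 mi²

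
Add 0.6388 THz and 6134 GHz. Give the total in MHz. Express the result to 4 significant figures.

6.773 × 10^6 MHz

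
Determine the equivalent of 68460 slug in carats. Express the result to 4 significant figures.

4.995e+9 ct

1 slug = 72969.5 ct.
68460 × 72969.5 ≈ 4.995e+9 ct.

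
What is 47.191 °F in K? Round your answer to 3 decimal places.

281.589 K

K = (°F + 459.67) × 5/9.
Applying the formula gives 281.589 K.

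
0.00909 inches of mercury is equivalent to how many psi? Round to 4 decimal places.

1 inch of mercury = 0.491154 psi.
So 0.00909 × 0.491154 ≈ 0.0045 psi.

0.0045 psi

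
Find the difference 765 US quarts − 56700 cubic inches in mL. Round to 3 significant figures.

765 US qt = 723960 mL and 56700 in³ = 929147 mL.
723960 − 929147 ≈ -205000 mL.

-205000 milliliters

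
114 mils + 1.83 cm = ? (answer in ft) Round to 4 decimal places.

114 mil = 0.00950000 ft and 1.83 cm = 0.0600394 ft.
0.00950000 + 0.0600394 ≈ 0.0695 ft.

0.0695 feet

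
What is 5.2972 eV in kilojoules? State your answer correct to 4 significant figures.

8.487e-22 kJ

1 electronvolt = 1.60218e-22 kilojoules.
Then 5.2972 × 1.60218e-22 ≈ 8.487e-22 kJ.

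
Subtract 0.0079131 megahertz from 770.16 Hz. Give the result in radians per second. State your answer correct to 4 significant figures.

-44880 radians per second

770.16 Hz = 4839.06 rad/s and 0.0079131 MHz = 49719.5 rad/s.
4839.06 − 49719.5 ≈ -44880 rad/s.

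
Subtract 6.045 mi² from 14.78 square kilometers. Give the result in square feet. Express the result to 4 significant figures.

14.78 km² = 1.59091e+8 ft² and 6.045 mi² = 1.68525e+8 ft².
1.59091e+8 − 1.68525e+8 ≈ -9.434e+6 ft².

-9.434e+6 ft²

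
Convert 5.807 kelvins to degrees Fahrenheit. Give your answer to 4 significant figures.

K = (°F + 459.67) × 5/9.
Applying the formula gives -449.2 °F.

-449.2 °F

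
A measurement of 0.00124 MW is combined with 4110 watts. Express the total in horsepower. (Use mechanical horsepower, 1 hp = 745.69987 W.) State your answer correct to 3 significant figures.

7.17 hp

0.00124 MW = 1.66287 hp and 4110 W = 5.51160 hp.
1.66287 + 5.51160 ≈ 7.17 hp.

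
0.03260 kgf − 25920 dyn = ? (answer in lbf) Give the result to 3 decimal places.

0.03260 kgf = 0.0718707 lbf and 25920 dyn = 0.0582705 lbf.
0.0718707 − 0.0582705 ≈ 0.014 lbf.

0.014 lbf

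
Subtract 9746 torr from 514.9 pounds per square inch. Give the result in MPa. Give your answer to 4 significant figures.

514.9 psi = 3.55011 MPa and 9746 torr = 1.29936 MPa.
3.55011 − 1.29936 ≈ 2.251 MPa.

2.251 MPa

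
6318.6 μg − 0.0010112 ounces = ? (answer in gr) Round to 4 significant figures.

-0.3449 grains

6318.6 μg = 0.0975109 gr and 0.0010112 oz = 0.442400 gr.
0.0975109 − 0.442400 ≈ -0.3449 gr.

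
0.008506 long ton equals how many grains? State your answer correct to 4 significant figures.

1 long ton = 1.56800 × 10^7 grains.
So 0.008506 × 1.56800 × 10^7 ≈ 133400 gr.

133400 grains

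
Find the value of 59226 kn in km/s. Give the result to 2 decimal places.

1 knot = 0.000514444 km/s.
59226 × 0.000514444 ≈ 30.47 km/s.

30.47 km/s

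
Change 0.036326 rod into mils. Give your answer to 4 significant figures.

7193 mil

1 rod = 198000 mil.
Thus 0.036326 × 198000 ≈ 7193 mil.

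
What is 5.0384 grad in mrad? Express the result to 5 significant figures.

1 grad = 15.7080 mrad.
Thus 5.0384 × 15.7080 ≈ 79.143 mrad.

79.143 milliradians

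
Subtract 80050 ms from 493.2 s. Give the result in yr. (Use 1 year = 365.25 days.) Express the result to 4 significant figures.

1.309e-5 years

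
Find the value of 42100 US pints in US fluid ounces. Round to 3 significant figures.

674000 US fl oz

1 US pt = 16.0000 US fluid ounces.
Thus 42100 × 16.0000 ≈ 674000 US fl oz.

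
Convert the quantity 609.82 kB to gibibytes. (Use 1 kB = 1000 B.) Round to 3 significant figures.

0.000568 gibibytes

1 kilobyte = 9.31323e-7 GiB.
Then 609.82 × 9.31323e-7 ≈ 0.000568 GiB.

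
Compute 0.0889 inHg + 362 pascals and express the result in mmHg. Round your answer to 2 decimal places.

4.97 millimeters of mercury

0.0889 inHg = 2.25806 mmHg and 362 Pa = 2.71522 mmHg.
2.25806 + 2.71522 ≈ 4.97 mmHg.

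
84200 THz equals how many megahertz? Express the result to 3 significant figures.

8.42e+10 megahertz

1 terahertz = 1.00000e+6 megahertz.
So 84200 × 1.00000e+6 ≈ 8.42e+10 MHz.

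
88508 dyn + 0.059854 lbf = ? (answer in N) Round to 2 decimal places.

88508 dyn = 0.885080 N and 0.059854 lbf = 0.266244 N.
0.885080 + 0.266244 ≈ 1.15 N.

1.15 newtons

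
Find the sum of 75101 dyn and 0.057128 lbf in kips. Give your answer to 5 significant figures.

75101 dyn = 0.000168834 kip and 0.057128 lbf = 5.71280 × 10^-5 kip.
0.000168834 + 5.71280 × 10^-5 ≈ 0.00022596 kip.

0.00022596 kip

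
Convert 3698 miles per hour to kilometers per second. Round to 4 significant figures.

1.653 kilometers per second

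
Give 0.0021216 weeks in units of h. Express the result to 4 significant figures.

0.3564 h

1 week = 168.000 hours.
So 0.0021216 × 168.000 ≈ 0.3564 h.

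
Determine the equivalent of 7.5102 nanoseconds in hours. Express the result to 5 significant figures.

1 nanosecond = 2.77778e-13 hours.
7.5102 × 2.77778e-13 ≈ 2.0862e-12 h.

2.0862e-12 hours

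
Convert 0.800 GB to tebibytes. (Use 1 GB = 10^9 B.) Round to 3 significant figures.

0.000728 TiB

1 GB = 0.000909495 TiB.
Then 0.800 × 0.000909495 ≈ 0.000728 TiB.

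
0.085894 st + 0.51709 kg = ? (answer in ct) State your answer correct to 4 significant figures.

5313 carats

0.085894 st = 2727.26 ct and 0.51709 kg = 2585.45 ct.
2727.26 + 2585.45 ≈ 5313 ct.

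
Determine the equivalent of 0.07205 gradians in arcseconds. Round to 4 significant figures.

233.4 arcsec

1 grad = 3240.00 arcsec.
0.07205 × 3240.00 ≈ 233.4 arcsec.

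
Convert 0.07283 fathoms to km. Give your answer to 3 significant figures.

0.000133 kilometers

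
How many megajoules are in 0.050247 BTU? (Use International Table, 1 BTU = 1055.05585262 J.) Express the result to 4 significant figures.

1 BTU = 0.00105506 MJ.
Then 0.050247 × 0.00105506 ≈ 5.301 × 10^-5 MJ.

5.301 × 10^-5 MJ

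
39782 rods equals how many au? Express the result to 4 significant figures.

1.337 × 10^-6 au

1 rod = 3.36181 × 10^-11 astronomical units.
Then 39782 × 3.36181 × 10^-11 ≈ 1.337 × 10^-6 au.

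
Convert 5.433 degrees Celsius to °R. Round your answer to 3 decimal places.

°R = (°C + 273.15) × 9/5.
Applying the formula gives 501.449 °R.

501.449 °R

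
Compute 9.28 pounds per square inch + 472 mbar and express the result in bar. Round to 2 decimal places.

9.28 psi = 0.639833 bar and 472 mbar = 0.472000 bar.
0.639833 + 0.472000 ≈ 1.11 bar.

1.11 bar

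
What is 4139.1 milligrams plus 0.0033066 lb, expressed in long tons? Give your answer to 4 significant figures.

4139.1 mg = 4.07373e-6 long ton and 0.0033066 lb = 1.47616e-6 long ton.
4.07373e-6 + 1.47616e-6 ≈ 5.550e-6 long ton.

5.550e-6 long ton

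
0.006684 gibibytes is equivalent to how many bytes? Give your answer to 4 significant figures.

7.177 × 10^6 B

1 GiB = 1.07374 × 10^9 B.
0.006684 × 1.07374 × 10^9 ≈ 7.177 × 10^6 B.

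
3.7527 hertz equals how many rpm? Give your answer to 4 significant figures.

225.2 rpm

1 Hz = 60.0000 revolutions per minute.
So 3.7527 × 60.0000 ≈ 225.2 rpm.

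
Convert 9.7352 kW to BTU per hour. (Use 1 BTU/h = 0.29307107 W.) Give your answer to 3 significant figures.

33200 BTU/h

1 kilowatt = 3412.14 BTU/h.
9.7352 × 3412.14 ≈ 33200 BTU/h.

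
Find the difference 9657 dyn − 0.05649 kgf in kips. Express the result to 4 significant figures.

-0.0001028 kip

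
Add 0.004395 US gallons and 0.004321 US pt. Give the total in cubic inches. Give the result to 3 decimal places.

1.140 cubic inches

0.004395 US gal = 1.015245 in³ and 0.004321 US pt = 0.1247689 in³.
1.015245 + 0.1247689 ≈ 1.140 in³.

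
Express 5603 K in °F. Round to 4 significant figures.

K = (°F + 459.67) × 5/9.
Applying the formula gives 9626 °F.

9626 degrees Fahrenheit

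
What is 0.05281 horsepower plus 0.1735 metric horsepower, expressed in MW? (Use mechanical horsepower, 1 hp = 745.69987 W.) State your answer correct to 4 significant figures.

0.05281 hp = 3.93804e-5 MW and 0.1735 PS = 0.000127609 MW.
3.93804e-5 + 0.000127609 ≈ 0.0001670 MW.

0.0001670 megawatts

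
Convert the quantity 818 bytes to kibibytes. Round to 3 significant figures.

0.799 KiB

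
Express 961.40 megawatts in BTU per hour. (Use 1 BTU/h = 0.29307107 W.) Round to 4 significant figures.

3.280e+9 BTU/h

1 megawatt = 3.41214e+6 BTU/h.
Then 961.40 × 3.41214e+6 ≈ 3.280e+9 BTU/h.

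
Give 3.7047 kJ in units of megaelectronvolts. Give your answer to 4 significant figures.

1 kilojoule = 6.24151 × 10^15 megaelectronvolts.
Then 3.7047 × 6.24151 × 10^15 ≈ 2.312 × 10^16 MeV.

2.312 × 10^16 megaelectronvolts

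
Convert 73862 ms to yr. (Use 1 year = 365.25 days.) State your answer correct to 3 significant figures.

2.34e-6 yr

1 millisecond = 3.16881e-11 yr.
Then 73862 × 3.16881e-11 ≈ 2.34e-6 yr.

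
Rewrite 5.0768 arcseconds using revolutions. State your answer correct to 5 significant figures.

3.9173 × 10^-6 rev

1 arcsec = 7.71605 × 10^-7 rev.
Then 5.0768 × 7.71605 × 10^-7 ≈ 3.9173 × 10^-6 rev.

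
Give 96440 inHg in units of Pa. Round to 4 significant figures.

3.266 × 10^8 Pa

1 inHg = 3386.39 Pa.
96440 × 3386.39 ≈ 3.266 × 10^8 Pa.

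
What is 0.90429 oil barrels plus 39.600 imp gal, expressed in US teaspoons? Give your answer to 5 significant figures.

0.90429 bbl = 29168.8 US tsp and 39.600 imp gal = 36524.2 US tsp.
29168.8 + 36524.2 ≈ 65693 US tsp.

65693 US teaspoons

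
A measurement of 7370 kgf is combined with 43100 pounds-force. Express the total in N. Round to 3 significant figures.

264000 newtons

7370 kgf = 72275.0 N and 43100 lbf = 191718 N.
72275.0 + 191718 ≈ 264000 N.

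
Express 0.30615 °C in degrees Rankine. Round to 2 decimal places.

492.22 °R

°R = (°C + 273.15) × 9/5.
Applying the formula gives 492.22 °R.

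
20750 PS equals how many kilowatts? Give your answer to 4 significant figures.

15260 kW

1 metric horsepower = 0.735499 kilowatts.
Then 20750 × 0.735499 ≈ 15260 kW.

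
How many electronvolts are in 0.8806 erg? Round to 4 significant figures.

5.496 × 10^11 eV

1 erg = 6.24151 × 10^11 eV.
So 0.8806 × 6.24151 × 10^11 ≈ 5.496 × 10^11 eV.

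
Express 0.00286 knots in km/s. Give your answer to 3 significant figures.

1.47e-6 kilometers per second

1 knot = 0.000514444 km/s.
So 0.00286 × 0.000514444 ≈ 1.47e-6 km/s.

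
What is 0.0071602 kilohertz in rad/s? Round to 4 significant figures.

44.99 radians per second

1 kilohertz = 6283.19 radians per second.
So 0.0071602 × 6283.19 ≈ 44.99 rad/s.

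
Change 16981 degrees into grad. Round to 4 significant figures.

18870 grad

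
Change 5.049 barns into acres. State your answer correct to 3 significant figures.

1.25 × 10^-31 acre

1 barn = 2.47105 × 10^-32 acre.
So 5.049 × 2.47105 × 10^-32 ≈ 1.25 × 10^-31 acre.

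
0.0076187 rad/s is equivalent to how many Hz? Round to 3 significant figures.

1 radian per second = 0.159155 hertz.
Thus 0.0076187 × 0.159155 ≈ 0.00121 Hz.

0.00121 Hz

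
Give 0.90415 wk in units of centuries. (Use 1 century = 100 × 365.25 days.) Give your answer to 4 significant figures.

0.0001733 century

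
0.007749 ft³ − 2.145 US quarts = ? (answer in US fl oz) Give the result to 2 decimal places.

0.007749 ft³ = 7.41972 US fl oz and 2.145 US qt = 68.6400 US fl oz.
7.41972 − 68.6400 ≈ -61.22 US fl oz.

-61.22 US fl oz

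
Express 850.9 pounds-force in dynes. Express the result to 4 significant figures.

3.785 × 10^8 dyn

1 lbf = 444822 dyn.
Thus 850.9 × 444822 ≈ 3.785 × 10^8 dyn.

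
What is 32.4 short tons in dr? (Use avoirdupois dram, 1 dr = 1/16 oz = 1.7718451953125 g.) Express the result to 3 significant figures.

1.66e+7 drams

1 short ton = 512000 dr.
So 32.4 × 512000 ≈ 1.66e+7 dr.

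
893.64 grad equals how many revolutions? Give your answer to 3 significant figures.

1 gradian = 0.00250000 rev.
So 893.64 × 0.00250000 ≈ 2.23 rev.

2.23 rev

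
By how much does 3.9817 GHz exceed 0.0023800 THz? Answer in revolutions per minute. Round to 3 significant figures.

3.9817 GHz = 2.38902 × 10^11 rpm and 0.0023800 THz = 1.42800 × 10^11 rpm.
2.38902 × 10^11 − 1.42800 × 10^11 ≈ 9.61 × 10^10 rpm.

9.61 × 10^10 rpm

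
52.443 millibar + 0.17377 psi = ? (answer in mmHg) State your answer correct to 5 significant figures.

48.322 millimeters of mercury

52.443 mbar = 39.3355 mmHg and 0.17377 psi = 8.98650 mmHg.
39.3355 + 8.98650 ≈ 48.322 mmHg.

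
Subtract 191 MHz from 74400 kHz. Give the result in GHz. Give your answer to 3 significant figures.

74400 kHz = 0.0744000 GHz and 191 MHz = 0.191000 GHz.
0.0744000 − 0.191000 ≈ -0.117 GHz.

-0.117 GHz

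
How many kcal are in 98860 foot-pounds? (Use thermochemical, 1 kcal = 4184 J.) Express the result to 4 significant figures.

32.04 kilocalories

1 foot-pound = 0.000324048 kcal.
So 98860 × 0.000324048 ≈ 32.04 kcal.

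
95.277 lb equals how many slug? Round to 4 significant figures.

1 pound = 0.0310810 slug.
Thus 95.277 × 0.0310810 ≈ 2.961 slug.

2.961 slug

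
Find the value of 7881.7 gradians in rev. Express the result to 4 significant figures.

1 gradian = 0.00250000 rev.
So 7881.7 × 0.00250000 ≈ 19.70 rev.

19.70 revolutions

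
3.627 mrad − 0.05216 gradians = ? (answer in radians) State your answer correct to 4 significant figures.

3.627 mrad = 0.00362700 rad and 0.05216 grad = 0.000819327 rad.
0.00362700 − 0.000819327 ≈ 0.002808 rad.

0.002808 rad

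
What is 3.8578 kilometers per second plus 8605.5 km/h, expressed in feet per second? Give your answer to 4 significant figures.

20500 ft/s

3.8578 km/s = 12656.8 ft/s and 8605.5 km/h = 7842.57 ft/s.
12656.8 + 7842.57 ≈ 20500 ft/s.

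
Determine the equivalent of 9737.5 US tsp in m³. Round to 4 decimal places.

1 US teaspoon = 4.92892 × 10^-6 m³.
So 9737.5 × 4.92892 × 10^-6 ≈ 0.0480 m³.

0.0480 cubic meters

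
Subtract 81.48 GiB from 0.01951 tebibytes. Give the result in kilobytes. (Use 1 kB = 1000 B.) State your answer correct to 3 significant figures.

-6.60 × 10^7 kB

0.01951 TiB = 2.14515 × 10^7 kB and 81.48 GiB = 8.74885 × 10^7 kB.
2.14515 × 10^7 − 8.74885 × 10^7 ≈ -6.60 × 10^7 kB.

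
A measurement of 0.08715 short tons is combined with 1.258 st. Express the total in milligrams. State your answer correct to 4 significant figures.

8.705e+7 mg

0.08715 short ton = 7.90612e+7 mg and 1.258 st = 7.98867e+6 mg.
7.90612e+7 + 7.98867e+6 ≈ 8.705e+7 mg.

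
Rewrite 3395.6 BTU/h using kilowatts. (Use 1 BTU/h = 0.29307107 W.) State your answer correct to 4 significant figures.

1 BTU per hour = 0.000293071 kilowatts.
3395.6 × 0.000293071 ≈ 0.9952 kW.

0.9952 kW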